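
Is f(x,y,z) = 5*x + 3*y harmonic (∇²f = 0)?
Yes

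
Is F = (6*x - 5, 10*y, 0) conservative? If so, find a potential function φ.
Yes, F is conservative. φ = 3*x**2 - 5*x + 5*y**2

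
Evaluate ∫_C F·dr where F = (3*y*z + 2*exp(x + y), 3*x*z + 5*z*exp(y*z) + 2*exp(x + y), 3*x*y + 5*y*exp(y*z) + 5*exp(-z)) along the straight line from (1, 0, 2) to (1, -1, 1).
-6 - 2*E + 5*exp(-2)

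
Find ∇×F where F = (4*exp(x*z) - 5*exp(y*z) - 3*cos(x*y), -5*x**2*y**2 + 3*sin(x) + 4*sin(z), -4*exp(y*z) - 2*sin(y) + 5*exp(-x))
(-4*z*exp(y*z) - 2*cos(y) - 4*cos(z), 4*x*exp(x*z) - 5*y*exp(y*z) + 5*exp(-x), -10*x*y**2 - 3*x*sin(x*y) + 5*z*exp(y*z) + 3*cos(x))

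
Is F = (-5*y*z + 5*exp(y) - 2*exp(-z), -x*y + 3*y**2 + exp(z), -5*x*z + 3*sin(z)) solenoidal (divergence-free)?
No, ∇·F = -6*x + 6*y + 3*cos(z)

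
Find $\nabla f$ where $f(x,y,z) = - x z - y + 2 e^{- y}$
(-z, -1 - 2*exp(-y), -x)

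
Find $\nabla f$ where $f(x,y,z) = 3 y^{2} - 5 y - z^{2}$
(0, 6*y - 5, -2*z)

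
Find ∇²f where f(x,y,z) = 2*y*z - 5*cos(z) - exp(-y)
5*cos(z) - exp(-y)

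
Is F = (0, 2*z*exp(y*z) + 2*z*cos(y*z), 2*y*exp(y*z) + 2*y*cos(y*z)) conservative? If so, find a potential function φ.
Yes, F is conservative. φ = 2*exp(y*z) + 2*sin(y*z)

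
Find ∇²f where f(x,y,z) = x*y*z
0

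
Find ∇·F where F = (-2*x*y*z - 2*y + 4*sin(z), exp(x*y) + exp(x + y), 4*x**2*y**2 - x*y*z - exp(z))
-x*y + x*exp(x*y) - 2*y*z - exp(z) + exp(x + y)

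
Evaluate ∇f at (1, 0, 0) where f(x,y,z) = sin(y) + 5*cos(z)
(0, 1, 0)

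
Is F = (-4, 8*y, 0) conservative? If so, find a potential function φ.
Yes, F is conservative. φ = -4*x + 4*y**2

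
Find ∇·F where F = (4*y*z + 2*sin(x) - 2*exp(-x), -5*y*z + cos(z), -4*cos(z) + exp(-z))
-5*z + 4*sin(z) + 2*cos(x) - exp(-z) + 2*exp(-x)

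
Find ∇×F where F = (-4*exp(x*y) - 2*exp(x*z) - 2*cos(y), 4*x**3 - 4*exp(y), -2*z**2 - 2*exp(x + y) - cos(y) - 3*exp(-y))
(-2*exp(x + y) + sin(y) + 3*exp(-y), -2*x*exp(x*z) + 2*exp(x + y), 12*x**2 + 4*x*exp(x*y) - 2*sin(y))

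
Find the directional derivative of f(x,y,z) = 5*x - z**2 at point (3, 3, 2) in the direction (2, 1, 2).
2/3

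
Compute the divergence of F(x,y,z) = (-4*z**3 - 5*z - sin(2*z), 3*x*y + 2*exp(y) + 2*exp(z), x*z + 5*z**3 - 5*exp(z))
4*x + 15*z**2 + 2*exp(y) - 5*exp(z)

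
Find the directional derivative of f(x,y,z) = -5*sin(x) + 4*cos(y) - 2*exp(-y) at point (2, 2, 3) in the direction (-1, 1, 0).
sqrt(2)*(-4*exp(2)*sin(2) + 5*exp(2)*cos(2) + 2)*exp(-2)/2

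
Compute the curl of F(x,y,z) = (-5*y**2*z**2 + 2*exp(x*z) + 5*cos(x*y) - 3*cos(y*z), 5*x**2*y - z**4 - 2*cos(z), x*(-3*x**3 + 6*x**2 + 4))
(4*z**3 - 2*sin(z), 12*x**3 - 18*x**2 + 2*x*exp(x*z) - 10*y**2*z + 3*y*sin(y*z) - 4, 10*x*y + 5*x*sin(x*y) + 10*y*z**2 - 3*z*sin(y*z))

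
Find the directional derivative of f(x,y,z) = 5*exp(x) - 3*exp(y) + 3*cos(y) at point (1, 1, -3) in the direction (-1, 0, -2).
-sqrt(5)*E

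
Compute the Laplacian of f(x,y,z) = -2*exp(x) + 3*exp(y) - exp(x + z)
-2*exp(x) + 3*exp(y) - 2*exp(x + z)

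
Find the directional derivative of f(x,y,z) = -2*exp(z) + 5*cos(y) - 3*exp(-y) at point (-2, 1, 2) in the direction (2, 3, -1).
sqrt(14)*(-15*E*sin(1) + 9 + 2*exp(3))*exp(-1)/14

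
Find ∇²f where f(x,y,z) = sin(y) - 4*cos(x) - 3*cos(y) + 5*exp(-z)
-sin(y) + 4*cos(x) + 3*cos(y) + 5*exp(-z)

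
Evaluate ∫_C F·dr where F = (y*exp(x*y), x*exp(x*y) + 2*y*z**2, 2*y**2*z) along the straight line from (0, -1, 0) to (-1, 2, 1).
exp(-2) + 3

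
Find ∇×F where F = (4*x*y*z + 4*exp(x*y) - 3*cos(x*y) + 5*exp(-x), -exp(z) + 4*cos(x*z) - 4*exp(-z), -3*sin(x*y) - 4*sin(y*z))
(4*x*sin(x*z) - 3*x*cos(x*y) - 4*z*cos(y*z) + exp(z) - 4*exp(-z), y*(4*x + 3*cos(x*y)), -4*x*z - 4*x*exp(x*y) - 3*x*sin(x*y) - 4*z*sin(x*z))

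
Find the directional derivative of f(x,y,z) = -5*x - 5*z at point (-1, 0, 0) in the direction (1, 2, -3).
5*sqrt(14)/7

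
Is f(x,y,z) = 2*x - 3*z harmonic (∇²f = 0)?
Yes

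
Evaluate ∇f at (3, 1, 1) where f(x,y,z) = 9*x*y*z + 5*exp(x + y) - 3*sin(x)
(-3*cos(3) + 9 + 5*exp(4), 27 + 5*exp(4), 27)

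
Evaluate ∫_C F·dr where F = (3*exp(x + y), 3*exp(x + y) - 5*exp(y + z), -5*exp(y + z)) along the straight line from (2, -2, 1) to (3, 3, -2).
-5*E - 3 + 5*exp(-1) + 3*exp(6)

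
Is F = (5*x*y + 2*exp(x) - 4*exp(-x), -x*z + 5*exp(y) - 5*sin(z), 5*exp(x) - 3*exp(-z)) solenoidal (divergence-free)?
No, ∇·F = 5*y + 2*exp(x) + 5*exp(y) + 3*exp(-z) + 4*exp(-x)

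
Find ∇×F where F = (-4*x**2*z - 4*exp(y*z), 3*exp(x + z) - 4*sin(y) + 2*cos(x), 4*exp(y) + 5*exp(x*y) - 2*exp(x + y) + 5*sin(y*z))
(5*x*exp(x*y) + 5*z*cos(y*z) + 4*exp(y) - 2*exp(x + y) - 3*exp(x + z), -4*x**2 - 5*y*exp(x*y) - 4*y*exp(y*z) + 2*exp(x + y), 4*z*exp(y*z) + 3*exp(x + z) - 2*sin(x))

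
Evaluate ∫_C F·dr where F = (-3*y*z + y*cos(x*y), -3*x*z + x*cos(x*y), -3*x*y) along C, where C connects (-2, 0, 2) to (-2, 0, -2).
0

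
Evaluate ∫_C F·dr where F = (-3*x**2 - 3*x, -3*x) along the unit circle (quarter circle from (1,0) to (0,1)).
5/2 - 3*pi/4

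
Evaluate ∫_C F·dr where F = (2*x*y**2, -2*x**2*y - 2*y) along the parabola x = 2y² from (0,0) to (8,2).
244/3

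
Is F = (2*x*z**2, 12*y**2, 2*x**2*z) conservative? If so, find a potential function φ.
Yes, F is conservative. φ = x**2*z**2 + 4*y**3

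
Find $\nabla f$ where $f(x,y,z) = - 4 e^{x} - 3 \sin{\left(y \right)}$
(-4*exp(x), -3*cos(y), 0)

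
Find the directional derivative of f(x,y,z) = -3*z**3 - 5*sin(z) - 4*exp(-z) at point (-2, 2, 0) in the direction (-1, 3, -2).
sqrt(14)/7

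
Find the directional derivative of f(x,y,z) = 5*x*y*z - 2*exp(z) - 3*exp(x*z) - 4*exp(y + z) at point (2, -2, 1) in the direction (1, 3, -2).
sqrt(14)*(-4 + 4*exp(2) + 60*E + 9*exp(3))*exp(-1)/14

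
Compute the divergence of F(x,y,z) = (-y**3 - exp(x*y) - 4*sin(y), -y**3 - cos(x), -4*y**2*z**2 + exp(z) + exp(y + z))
-8*y**2*z - 3*y**2 - y*exp(x*y) + exp(z) + exp(y + z)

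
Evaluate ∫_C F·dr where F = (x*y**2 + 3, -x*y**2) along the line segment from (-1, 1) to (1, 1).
6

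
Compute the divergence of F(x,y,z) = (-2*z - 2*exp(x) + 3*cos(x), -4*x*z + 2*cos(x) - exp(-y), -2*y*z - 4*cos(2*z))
-2*y - 2*exp(x) - 3*sin(x) + 8*sin(2*z) + exp(-y)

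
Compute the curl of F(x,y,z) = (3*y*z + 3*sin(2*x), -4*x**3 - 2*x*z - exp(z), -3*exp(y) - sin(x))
(2*x - 3*exp(y) + exp(z), 3*y + cos(x), -12*x**2 - 5*z)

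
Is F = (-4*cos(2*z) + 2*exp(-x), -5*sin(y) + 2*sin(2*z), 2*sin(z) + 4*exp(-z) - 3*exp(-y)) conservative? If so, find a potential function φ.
No, ∇×F = (-4*cos(2*z) + 3*exp(-y), 8*sin(2*z), 0) ≠ 0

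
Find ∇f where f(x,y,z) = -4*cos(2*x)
(8*sin(2*x), 0, 0)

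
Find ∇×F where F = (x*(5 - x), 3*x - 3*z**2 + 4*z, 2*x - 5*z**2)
(6*z - 4, -2, 3)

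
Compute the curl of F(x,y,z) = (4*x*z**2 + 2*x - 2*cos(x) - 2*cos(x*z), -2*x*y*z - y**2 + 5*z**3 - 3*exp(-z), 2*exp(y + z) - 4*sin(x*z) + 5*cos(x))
(2*x*y - 15*z**2 + 2*exp(y + z) - 3*exp(-z), 8*x*z + 2*x*sin(x*z) + 4*z*cos(x*z) + 5*sin(x), -2*y*z)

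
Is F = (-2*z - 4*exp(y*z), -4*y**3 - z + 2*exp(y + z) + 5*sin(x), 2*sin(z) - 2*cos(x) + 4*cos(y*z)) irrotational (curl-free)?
No, ∇×F = (-4*z*sin(y*z) - 2*exp(y + z) + 1, -4*y*exp(y*z) - 2*sin(x) - 2, 4*z*exp(y*z) + 5*cos(x))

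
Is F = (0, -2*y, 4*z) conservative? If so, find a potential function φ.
Yes, F is conservative. φ = -y**2 + 2*z**2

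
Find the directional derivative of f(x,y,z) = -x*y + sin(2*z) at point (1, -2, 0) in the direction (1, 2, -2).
-4/3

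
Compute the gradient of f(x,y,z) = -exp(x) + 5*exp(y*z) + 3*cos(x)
(-exp(x) - 3*sin(x), 5*z*exp(y*z), 5*y*exp(y*z))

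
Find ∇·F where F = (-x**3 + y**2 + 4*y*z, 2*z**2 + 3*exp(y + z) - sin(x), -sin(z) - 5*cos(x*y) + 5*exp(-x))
-3*x**2 + 3*exp(y + z) - cos(z)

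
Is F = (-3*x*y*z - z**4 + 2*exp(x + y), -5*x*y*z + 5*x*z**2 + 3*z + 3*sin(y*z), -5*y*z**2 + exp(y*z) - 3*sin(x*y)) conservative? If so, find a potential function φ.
No, ∇×F = (5*x*y - 10*x*z - 3*x*cos(x*y) - 3*y*cos(y*z) - 5*z**2 + z*exp(y*z) - 3, -3*x*y + 3*y*cos(x*y) - 4*z**3, 3*x*z - 5*y*z + 5*z**2 - 2*exp(x + y)) ≠ 0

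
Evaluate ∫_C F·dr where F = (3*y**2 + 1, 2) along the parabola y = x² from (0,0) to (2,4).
146/5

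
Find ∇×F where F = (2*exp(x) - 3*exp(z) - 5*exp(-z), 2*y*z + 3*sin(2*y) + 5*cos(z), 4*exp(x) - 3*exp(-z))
(-2*y + 5*sin(z), -4*exp(x) - 3*exp(z) + 5*exp(-z), 0)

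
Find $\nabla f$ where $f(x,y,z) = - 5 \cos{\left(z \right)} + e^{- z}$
(0, 0, 5*sin(z) - exp(-z))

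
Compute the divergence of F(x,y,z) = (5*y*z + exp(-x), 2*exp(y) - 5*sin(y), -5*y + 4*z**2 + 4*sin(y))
8*z + 2*exp(y) - 5*cos(y) - exp(-x)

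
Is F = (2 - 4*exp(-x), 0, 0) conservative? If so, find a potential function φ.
Yes, F is conservative. φ = 2*x + 4*exp(-x)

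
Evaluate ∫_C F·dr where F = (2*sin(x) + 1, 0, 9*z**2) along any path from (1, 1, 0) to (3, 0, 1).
2*cos(1) - 2*cos(3) + 5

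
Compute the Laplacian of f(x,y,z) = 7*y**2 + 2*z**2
18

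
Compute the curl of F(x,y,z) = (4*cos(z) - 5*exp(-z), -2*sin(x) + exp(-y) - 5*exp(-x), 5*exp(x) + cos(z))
(0, -5*exp(x) - 4*sin(z) + 5*exp(-z), -2*cos(x) + 5*exp(-x))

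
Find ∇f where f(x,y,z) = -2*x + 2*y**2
(-2, 4*y, 0)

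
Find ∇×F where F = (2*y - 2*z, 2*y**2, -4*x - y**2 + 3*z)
(-2*y, 2, -2)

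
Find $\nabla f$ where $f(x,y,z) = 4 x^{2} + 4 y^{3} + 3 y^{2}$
(8*x, 6*y*(2*y + 1), 0)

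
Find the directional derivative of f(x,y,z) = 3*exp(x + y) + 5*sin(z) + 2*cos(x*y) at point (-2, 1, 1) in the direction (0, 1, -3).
sqrt(10)*(-15*E*cos(1) - 4*E*sin(2) + 3)*exp(-1)/10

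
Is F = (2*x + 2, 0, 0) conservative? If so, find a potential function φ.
Yes, F is conservative. φ = x*(x + 2)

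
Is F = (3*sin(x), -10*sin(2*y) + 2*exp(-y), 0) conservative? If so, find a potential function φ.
Yes, F is conservative. φ = -3*cos(x) + 5*cos(2*y) - 2*exp(-y)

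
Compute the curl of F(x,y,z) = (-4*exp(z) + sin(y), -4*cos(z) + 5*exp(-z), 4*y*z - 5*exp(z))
(4*z - 4*sin(z) + 5*exp(-z), -4*exp(z), -cos(y))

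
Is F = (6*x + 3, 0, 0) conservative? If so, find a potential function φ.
Yes, F is conservative. φ = 3*x*(x + 1)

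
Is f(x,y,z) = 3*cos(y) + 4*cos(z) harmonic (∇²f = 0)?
No, ∇²f = -3*cos(y) - 4*cos(z)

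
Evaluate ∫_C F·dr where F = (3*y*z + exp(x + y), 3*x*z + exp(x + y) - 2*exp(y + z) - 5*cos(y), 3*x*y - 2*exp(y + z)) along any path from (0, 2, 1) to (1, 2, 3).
-2*exp(5) - exp(2) + 18 + 3*exp(3)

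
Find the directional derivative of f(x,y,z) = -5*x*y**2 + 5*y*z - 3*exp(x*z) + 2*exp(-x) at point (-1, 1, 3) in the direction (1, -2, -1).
sqrt(6)*(-30*exp(3) - exp(4) - 6)*exp(-3)/3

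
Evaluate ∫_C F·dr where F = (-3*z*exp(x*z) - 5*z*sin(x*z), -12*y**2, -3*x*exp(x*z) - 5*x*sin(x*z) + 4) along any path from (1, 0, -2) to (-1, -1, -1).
-3*E + 3*exp(-2) - 5*cos(2) + 5*cos(1) + 8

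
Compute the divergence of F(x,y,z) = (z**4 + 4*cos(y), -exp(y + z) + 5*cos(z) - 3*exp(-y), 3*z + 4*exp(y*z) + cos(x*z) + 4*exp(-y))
-x*sin(x*z) + 4*y*exp(y*z) - exp(y + z) + 3 + 3*exp(-y)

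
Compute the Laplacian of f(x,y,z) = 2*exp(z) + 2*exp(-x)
2*exp(z) + 2*exp(-x)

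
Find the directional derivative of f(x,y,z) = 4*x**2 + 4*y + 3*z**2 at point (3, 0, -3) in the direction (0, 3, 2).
-24*sqrt(13)/13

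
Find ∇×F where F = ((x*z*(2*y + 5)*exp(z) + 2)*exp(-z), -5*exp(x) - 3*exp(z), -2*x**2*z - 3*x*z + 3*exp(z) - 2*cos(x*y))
(2*x*sin(x*y) + 3*exp(z), 2*x*y + 4*x*z + 5*x - 2*y*sin(x*y) + 3*z - 2*exp(-z), -2*x*z - 5*exp(x))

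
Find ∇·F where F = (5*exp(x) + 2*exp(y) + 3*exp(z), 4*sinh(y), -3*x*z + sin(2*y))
-3*x + 5*exp(x) + 4*cosh(y)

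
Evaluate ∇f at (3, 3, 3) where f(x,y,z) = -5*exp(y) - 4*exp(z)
(0, -5*exp(3), -4*exp(3))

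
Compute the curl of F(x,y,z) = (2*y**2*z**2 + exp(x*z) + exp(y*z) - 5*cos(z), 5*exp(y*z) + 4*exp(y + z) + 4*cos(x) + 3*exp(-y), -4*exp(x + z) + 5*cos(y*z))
(-5*y*exp(y*z) - 5*z*sin(y*z) - 4*exp(y + z), x*exp(x*z) + 4*y**2*z + y*exp(y*z) + 4*exp(x + z) + 5*sin(z), -4*y*z**2 - z*exp(y*z) - 4*sin(x))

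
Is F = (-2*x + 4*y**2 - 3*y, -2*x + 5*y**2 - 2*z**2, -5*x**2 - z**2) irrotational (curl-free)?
No, ∇×F = (4*z, 10*x, 1 - 8*y)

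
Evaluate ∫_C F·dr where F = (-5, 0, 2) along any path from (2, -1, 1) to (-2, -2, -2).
14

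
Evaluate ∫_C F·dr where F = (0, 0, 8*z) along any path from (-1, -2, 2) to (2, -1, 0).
-16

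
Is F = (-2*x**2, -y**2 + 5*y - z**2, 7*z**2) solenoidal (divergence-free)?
No, ∇·F = -4*x - 2*y + 14*z + 5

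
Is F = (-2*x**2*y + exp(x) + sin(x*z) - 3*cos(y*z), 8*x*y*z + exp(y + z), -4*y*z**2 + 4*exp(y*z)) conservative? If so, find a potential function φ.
No, ∇×F = (-8*x*y - 4*z**2 + 4*z*exp(y*z) - exp(y + z), x*cos(x*z) + 3*y*sin(y*z), 2*x**2 + 8*y*z - 3*z*sin(y*z)) ≠ 0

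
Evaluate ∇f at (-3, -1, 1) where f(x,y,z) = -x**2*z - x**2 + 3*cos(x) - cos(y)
(3*sin(3) + 12, -sin(1), -9)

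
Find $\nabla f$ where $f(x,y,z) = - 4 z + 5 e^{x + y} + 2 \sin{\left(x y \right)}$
(2*y*cos(x*y) + 5*exp(x + y), 2*x*cos(x*y) + 5*exp(x + y), -4)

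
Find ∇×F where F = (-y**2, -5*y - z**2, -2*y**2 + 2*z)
(-4*y + 2*z, 0, 2*y)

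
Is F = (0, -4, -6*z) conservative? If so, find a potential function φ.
Yes, F is conservative. φ = -4*y - 3*z**2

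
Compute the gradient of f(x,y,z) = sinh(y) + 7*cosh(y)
(0, 7*sinh(y) + cosh(y), 0)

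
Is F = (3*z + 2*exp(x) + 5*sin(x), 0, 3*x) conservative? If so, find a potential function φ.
Yes, F is conservative. φ = 3*x*z + 2*exp(x) - 5*cos(x)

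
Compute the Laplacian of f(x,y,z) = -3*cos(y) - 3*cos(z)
3*cos(y) + 3*cos(z)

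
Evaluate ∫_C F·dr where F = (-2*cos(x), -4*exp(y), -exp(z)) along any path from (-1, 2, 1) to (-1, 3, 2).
-4*exp(3) + E + 3*exp(2)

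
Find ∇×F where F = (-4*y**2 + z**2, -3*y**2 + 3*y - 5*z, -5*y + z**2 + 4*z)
(0, 2*z, 8*y)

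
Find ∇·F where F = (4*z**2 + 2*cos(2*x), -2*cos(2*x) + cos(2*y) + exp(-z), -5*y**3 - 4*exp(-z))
-4*sin(2*x) - 2*sin(2*y) + 4*exp(-z)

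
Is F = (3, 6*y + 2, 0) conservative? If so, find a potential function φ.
Yes, F is conservative. φ = 3*x + 3*y**2 + 2*y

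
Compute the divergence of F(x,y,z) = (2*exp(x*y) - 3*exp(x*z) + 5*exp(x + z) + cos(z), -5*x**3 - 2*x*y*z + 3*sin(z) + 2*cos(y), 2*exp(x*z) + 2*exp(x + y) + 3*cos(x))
-2*x*z + 2*x*exp(x*z) + 2*y*exp(x*y) - 3*z*exp(x*z) + 5*exp(x + z) - 2*sin(y)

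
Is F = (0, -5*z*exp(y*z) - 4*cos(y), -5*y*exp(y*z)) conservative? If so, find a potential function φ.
Yes, F is conservative. φ = -5*exp(y*z) - 4*sin(y)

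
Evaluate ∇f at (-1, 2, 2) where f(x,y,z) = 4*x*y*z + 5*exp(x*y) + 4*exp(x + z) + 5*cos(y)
(10*exp(-2) + 4*E + 16, -8 - 5*sin(2) - 5*exp(-2), -8 + 4*E)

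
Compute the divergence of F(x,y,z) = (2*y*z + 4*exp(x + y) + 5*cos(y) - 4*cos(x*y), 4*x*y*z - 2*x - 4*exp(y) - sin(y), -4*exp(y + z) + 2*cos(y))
4*x*z + 4*y*sin(x*y) - 4*exp(y) + 4*exp(x + y) - 4*exp(y + z) - cos(y)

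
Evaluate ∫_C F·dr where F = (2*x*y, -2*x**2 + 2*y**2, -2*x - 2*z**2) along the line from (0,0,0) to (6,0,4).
-200/3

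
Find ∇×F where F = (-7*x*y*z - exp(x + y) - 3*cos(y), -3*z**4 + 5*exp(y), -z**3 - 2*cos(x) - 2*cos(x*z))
(12*z**3, -7*x*y - 2*z*sin(x*z) - 2*sin(x), 7*x*z + exp(x + y) - 3*sin(y))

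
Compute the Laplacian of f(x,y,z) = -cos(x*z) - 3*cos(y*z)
x**2*cos(x*z) + 3*y**2*cos(y*z) + z**2*cos(x*z) + 3*z**2*cos(y*z)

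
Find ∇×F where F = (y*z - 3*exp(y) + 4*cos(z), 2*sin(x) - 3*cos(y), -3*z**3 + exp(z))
(0, y - 4*sin(z), -z + 3*exp(y) + 2*cos(x))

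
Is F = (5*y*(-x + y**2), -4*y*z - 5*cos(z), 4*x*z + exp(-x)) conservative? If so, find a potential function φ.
No, ∇×F = (4*y - 5*sin(z), -4*z + exp(-x), 5*x - 15*y**2) ≠ 0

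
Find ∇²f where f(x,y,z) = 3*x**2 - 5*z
6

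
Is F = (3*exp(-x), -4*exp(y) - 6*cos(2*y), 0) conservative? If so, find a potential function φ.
Yes, F is conservative. φ = -4*exp(y) - 3*sin(2*y) - 3*exp(-x)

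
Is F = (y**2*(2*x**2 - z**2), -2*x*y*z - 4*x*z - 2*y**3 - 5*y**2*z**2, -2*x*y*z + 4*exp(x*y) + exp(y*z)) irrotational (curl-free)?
No, ∇×F = (2*x*y - 2*x*z + 4*x*exp(x*y) + 4*x + 10*y**2*z + z*exp(y*z), 2*y*(-y*z + z - 2*exp(x*y)), -2*y*z - 2*y*(2*x**2 - z**2) - 4*z)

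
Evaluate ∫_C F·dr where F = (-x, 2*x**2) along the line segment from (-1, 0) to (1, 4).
8/3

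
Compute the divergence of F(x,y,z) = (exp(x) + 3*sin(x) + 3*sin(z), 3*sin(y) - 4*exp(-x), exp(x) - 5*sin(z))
exp(x) + 3*cos(x) + 3*cos(y) - 5*cos(z)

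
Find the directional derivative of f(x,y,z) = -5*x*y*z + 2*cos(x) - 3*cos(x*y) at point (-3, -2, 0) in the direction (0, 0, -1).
30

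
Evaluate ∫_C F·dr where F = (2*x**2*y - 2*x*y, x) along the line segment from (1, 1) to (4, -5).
-105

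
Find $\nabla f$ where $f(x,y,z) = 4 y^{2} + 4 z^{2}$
(0, 8*y, 8*z)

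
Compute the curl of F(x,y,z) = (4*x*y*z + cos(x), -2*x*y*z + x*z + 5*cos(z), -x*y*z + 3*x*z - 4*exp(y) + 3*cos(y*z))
(2*x*y - x*z - x - 3*z*sin(y*z) - 4*exp(y) + 5*sin(z), 4*x*y + y*z - 3*z, z*(-4*x - 2*y + 1))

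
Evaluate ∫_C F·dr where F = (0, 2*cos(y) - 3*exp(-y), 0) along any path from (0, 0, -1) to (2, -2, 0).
-3 - 2*sin(2) + 3*exp(2)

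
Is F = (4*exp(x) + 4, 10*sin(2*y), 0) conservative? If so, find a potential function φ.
Yes, F is conservative. φ = 4*x + 4*exp(x) - 5*cos(2*y)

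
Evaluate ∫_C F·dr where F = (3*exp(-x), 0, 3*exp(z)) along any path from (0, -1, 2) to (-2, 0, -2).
-6*exp(2) + 3*exp(-2) + 3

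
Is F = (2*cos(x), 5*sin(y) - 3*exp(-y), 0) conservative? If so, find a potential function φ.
Yes, F is conservative. φ = 2*sin(x) - 5*cos(y) + 3*exp(-y)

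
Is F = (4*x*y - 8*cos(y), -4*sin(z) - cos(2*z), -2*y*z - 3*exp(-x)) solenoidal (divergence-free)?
No, ∇·F = 2*y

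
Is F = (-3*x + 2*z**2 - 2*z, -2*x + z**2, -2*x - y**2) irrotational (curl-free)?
No, ∇×F = (-2*y - 2*z, 4*z, -2)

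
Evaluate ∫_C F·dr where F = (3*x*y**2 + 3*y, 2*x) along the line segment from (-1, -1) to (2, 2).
75/4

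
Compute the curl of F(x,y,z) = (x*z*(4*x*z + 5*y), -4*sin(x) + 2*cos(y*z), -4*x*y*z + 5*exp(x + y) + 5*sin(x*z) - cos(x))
(-4*x*z + 2*y*sin(y*z) + 5*exp(x + y), 8*x**2*z + 5*x*y + 4*y*z - 5*z*cos(x*z) - 5*exp(x + y) - sin(x), -5*x*z - 4*cos(x))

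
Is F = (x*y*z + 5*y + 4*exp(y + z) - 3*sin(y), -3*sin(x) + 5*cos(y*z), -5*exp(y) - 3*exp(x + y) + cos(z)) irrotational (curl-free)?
No, ∇×F = (5*y*sin(y*z) - 5*exp(y) - 3*exp(x + y), x*y + 3*exp(x + y) + 4*exp(y + z), -x*z - 4*exp(y + z) - 3*cos(x) + 3*cos(y) - 5)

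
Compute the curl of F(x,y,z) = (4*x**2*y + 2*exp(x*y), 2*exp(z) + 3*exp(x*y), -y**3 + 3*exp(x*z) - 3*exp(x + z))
(-3*y**2 - 2*exp(z), -3*z*exp(x*z) + 3*exp(x + z), -4*x**2 - 2*x*exp(x*y) + 3*y*exp(x*y))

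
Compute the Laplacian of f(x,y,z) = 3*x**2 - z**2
4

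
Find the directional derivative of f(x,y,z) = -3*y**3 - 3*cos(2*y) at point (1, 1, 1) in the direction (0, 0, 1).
0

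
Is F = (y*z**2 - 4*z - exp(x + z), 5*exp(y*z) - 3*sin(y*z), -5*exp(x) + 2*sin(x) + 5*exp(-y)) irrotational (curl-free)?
No, ∇×F = (-5*y*exp(y*z) + 3*y*cos(y*z) - 5*exp(-y), 2*y*z + 5*exp(x) - exp(x + z) - 2*cos(x) - 4, -z**2)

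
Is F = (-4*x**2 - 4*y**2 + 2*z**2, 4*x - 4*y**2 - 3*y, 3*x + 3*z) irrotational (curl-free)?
No, ∇×F = (0, 4*z - 3, 8*y + 4)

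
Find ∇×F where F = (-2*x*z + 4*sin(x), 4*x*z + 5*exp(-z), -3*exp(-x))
(-4*x + 5*exp(-z), -2*x - 3*exp(-x), 4*z)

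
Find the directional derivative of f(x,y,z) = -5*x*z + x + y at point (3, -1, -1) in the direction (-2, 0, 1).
-27*sqrt(5)/5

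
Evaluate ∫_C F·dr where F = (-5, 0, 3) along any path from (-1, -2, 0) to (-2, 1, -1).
2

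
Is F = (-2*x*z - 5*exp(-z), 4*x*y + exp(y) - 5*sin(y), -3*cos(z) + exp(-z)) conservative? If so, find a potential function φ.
No, ∇×F = (0, -2*x + 5*exp(-z), 4*y) ≠ 0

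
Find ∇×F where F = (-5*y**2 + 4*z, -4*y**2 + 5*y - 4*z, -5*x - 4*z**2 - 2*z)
(4, 9, 10*y)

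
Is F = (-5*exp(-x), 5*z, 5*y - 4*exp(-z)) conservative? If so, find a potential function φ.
Yes, F is conservative. φ = 5*y*z + 4*exp(-z) + 5*exp(-x)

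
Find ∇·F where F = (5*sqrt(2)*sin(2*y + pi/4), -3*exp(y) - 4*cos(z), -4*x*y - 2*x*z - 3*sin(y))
-2*x - 3*exp(y)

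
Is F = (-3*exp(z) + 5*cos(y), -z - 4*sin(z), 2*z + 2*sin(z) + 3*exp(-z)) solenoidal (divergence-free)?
No, ∇·F = 2*cos(z) + 2 - 3*exp(-z)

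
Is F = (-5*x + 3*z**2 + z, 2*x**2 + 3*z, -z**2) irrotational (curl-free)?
No, ∇×F = (-3, 6*z + 1, 4*x)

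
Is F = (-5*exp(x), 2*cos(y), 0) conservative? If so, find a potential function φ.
Yes, F is conservative. φ = -5*exp(x) + 2*sin(y)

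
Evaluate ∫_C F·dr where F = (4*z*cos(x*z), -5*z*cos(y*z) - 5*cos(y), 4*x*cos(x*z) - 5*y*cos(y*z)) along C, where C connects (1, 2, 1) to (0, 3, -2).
-4*sin(1) + 5*sin(6) - 5*sin(3) + 10*sin(2)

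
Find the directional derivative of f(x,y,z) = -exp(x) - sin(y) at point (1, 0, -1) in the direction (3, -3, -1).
3*sqrt(19)*(1 - E)/19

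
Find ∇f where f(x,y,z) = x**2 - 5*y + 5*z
(2*x, -5, 5)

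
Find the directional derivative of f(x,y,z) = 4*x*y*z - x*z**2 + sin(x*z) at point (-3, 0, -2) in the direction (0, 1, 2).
-6*sqrt(5)*cos(6)/5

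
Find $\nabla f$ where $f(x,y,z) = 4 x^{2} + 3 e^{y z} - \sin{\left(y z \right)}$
(8*x, z*(3*exp(y*z) - cos(y*z)), y*(3*exp(y*z) - cos(y*z)))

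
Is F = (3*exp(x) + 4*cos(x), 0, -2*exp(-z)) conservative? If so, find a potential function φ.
Yes, F is conservative. φ = 3*exp(x) + 4*sin(x) + 2*exp(-z)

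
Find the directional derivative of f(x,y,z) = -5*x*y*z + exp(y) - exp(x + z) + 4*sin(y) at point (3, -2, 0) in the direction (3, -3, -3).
-sqrt(3)*(4*exp(2)*cos(2) + 1 + 30*exp(2))*exp(-2)/3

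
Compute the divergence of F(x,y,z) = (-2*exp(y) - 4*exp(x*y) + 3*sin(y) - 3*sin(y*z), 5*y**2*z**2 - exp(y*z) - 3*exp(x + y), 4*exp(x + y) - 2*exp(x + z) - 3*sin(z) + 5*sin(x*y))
10*y*z**2 - 4*y*exp(x*y) - z*exp(y*z) - 3*exp(x + y) - 2*exp(x + z) - 3*cos(z)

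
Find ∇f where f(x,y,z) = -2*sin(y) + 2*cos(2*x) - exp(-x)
(-4*sin(2*x) + exp(-x), -2*cos(y), 0)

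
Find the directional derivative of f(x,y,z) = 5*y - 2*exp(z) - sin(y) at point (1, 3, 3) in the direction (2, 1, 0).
sqrt(5)*(5 - cos(3))/5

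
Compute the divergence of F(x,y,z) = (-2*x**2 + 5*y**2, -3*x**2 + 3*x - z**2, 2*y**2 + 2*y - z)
-4*x - 1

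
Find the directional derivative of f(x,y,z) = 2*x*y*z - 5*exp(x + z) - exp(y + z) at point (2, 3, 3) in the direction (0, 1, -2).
sqrt(5)*(-12 + exp(6) + 10*exp(5))/5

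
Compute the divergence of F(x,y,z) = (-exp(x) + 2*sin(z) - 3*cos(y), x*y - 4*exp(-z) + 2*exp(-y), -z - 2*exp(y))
x - exp(x) - 1 - 2*exp(-y)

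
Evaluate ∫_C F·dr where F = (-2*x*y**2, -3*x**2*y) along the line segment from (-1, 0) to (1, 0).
0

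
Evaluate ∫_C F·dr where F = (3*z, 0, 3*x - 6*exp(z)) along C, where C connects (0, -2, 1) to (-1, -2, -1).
3 + 12*sinh(1)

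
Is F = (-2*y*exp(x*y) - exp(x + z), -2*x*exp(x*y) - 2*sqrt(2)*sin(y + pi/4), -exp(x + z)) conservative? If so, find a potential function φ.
Yes, F is conservative. φ = -2*exp(x*y) - exp(x + z) + 2*sqrt(2)*cos(y + pi/4)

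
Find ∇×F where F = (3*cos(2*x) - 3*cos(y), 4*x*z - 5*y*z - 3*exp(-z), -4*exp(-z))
(-4*x + 5*y - 3*exp(-z), 0, 4*z - 3*sin(y))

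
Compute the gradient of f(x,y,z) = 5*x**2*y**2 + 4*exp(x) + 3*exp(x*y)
(10*x*y**2 + 3*y*exp(x*y) + 4*exp(x), x*(10*x*y + 3*exp(x*y)), 0)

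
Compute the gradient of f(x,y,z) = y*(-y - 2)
(0, -2*y - 2, 0)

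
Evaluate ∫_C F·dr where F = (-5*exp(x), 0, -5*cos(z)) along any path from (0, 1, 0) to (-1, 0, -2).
-5*exp(-1) + 5*sin(2) + 5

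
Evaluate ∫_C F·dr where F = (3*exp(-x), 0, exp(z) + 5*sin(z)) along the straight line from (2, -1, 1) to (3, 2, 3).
-E - 3*exp(-3) + 3*exp(-2) + 5*cos(1) - 5*cos(3) + exp(3)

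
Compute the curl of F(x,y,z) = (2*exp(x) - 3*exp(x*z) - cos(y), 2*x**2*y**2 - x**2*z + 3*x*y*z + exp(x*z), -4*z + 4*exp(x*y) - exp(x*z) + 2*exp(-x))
(x*(x - 3*y + 4*exp(x*y) - exp(x*z)), -3*x*exp(x*z) - 4*y*exp(x*y) + z*exp(x*z) + 2*exp(-x), 4*x*y**2 - 2*x*z + 3*y*z + z*exp(x*z) - sin(y))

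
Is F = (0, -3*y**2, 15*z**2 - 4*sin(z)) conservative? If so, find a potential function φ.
Yes, F is conservative. φ = -y**3 + 5*z**3 + 4*cos(z)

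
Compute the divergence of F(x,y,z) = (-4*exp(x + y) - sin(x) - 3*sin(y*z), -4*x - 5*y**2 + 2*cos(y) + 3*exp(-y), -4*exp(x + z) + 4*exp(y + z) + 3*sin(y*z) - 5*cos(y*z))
((5*y*sin(y*z) + 3*y*cos(y*z) - 10*y - 4*exp(x + y) - 4*exp(x + z) + 4*exp(y + z) - 2*sin(y) - cos(x))*exp(y) - 3)*exp(-y)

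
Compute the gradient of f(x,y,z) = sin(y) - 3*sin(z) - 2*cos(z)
(0, cos(y), 2*sin(z) - 3*cos(z))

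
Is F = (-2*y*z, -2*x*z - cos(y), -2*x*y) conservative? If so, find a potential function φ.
Yes, F is conservative. φ = -2*x*y*z - sin(y)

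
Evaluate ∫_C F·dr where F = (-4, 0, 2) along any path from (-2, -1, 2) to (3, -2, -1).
-26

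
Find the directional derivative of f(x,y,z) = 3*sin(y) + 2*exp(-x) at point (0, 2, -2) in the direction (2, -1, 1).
-sqrt(6)*(3*cos(2) + 4)/6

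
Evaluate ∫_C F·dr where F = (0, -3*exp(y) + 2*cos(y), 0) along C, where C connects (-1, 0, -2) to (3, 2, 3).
-3*exp(2) + 2*sin(2) + 3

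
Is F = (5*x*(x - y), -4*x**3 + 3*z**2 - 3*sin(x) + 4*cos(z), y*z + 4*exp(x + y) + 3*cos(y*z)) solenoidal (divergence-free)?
No, ∇·F = 10*x - 3*y*sin(y*z) - 4*y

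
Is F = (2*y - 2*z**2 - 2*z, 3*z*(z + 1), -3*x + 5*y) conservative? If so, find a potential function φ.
No, ∇×F = (2 - 6*z, 1 - 4*z, -2) ≠ 0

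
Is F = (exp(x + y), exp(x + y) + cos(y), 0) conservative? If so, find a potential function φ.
Yes, F is conservative. φ = exp(x + y) + sin(y)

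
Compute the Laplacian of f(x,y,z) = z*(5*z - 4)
10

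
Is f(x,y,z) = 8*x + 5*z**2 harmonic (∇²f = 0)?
No, ∇²f = 10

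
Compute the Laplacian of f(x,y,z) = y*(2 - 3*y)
-6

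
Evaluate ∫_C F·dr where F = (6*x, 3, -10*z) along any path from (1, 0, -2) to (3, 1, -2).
27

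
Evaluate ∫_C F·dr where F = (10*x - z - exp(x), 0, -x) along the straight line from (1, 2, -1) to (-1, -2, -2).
-3 + 2*sinh(1)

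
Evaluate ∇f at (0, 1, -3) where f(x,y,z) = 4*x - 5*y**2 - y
(4, -11, 0)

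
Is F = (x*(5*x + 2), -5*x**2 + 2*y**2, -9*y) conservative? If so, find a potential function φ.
No, ∇×F = (-9, 0, -10*x) ≠ 0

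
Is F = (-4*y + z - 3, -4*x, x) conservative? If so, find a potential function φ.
Yes, F is conservative. φ = x*(-4*y + z - 3)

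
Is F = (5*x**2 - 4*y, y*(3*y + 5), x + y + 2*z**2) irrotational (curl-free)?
No, ∇×F = (1, -1, 4)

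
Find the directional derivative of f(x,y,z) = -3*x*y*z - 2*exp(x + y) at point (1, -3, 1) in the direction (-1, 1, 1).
-sqrt(3)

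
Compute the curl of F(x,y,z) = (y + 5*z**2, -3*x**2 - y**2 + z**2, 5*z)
(-2*z, 10*z, -6*x - 1)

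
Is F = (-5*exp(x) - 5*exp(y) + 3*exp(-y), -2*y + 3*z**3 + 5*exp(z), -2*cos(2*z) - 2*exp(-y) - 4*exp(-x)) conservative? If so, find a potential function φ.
No, ∇×F = (-9*z**2 - 5*exp(z) + 2*exp(-y), -4*exp(-x), 5*exp(y) + 3*exp(-y)) ≠ 0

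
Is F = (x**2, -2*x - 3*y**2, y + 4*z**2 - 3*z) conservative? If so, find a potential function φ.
No, ∇×F = (1, 0, -2) ≠ 0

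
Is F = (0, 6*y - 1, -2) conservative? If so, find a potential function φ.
Yes, F is conservative. φ = 3*y**2 - y - 2*z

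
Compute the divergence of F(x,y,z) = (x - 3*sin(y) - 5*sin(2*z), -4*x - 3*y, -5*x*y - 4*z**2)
-8*z - 2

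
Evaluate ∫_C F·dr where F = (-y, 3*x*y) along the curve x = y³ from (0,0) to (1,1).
-3/20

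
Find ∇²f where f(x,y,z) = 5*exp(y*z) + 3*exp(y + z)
5*y**2*exp(y*z) + 5*z**2*exp(y*z) + 6*exp(y + z)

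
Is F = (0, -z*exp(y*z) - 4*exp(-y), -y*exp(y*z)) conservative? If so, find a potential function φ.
Yes, F is conservative. φ = -exp(y*z) + 4*exp(-y)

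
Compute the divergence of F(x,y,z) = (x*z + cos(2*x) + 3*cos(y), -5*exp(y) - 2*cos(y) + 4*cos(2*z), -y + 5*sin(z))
z - 5*exp(y) - 2*sin(2*x) + 2*sin(y) + 5*cos(z)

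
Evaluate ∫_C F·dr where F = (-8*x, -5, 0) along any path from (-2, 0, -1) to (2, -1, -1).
5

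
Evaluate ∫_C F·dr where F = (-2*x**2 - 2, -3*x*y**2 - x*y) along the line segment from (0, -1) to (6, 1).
-164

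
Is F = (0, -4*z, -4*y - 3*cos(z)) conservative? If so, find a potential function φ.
Yes, F is conservative. φ = -4*y*z - 3*sin(z)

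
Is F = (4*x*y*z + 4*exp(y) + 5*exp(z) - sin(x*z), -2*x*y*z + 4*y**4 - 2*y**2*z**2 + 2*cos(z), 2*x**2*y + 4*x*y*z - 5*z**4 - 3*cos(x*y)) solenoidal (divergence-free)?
No, ∇·F = 4*x*y - 2*x*z + 16*y**3 - 4*y*z**2 + 4*y*z - 20*z**3 - z*cos(x*z)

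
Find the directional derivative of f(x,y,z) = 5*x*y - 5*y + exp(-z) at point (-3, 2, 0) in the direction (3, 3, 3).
-11*sqrt(3)/3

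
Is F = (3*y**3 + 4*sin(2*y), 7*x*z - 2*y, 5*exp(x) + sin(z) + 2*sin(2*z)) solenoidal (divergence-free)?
No, ∇·F = cos(z) + 4*cos(2*z) - 2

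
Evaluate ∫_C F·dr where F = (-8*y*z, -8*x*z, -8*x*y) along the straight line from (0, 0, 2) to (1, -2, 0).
0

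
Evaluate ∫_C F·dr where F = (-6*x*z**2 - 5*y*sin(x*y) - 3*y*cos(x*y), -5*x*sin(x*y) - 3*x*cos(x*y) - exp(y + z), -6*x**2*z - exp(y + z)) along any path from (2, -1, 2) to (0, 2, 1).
-exp(3) - 3*sin(2) - 5*cos(2) + E + 53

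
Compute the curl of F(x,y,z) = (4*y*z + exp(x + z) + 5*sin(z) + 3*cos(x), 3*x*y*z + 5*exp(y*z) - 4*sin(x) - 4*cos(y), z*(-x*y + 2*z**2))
(-3*x*y - x*z - 5*y*exp(y*z), y*z + 4*y + exp(x + z) + 5*cos(z), 3*y*z - 4*z - 4*cos(x))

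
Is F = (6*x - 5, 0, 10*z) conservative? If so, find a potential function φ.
Yes, F is conservative. φ = 3*x**2 - 5*x + 5*z**2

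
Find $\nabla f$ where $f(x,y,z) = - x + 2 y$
(-1, 2, 0)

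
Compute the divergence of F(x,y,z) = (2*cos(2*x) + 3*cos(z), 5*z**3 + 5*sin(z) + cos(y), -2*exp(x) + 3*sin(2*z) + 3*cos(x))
-4*sin(2*x) - sin(y) + 6*cos(2*z)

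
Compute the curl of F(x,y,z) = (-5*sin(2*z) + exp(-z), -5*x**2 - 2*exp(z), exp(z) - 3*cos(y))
(2*exp(z) + 3*sin(y), -10*cos(2*z) - exp(-z), -10*x)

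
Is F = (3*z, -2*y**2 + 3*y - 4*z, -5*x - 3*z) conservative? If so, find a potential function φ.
No, ∇×F = (4, 8, 0) ≠ 0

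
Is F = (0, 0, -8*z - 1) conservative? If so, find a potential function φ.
Yes, F is conservative. φ = z*(-4*z - 1)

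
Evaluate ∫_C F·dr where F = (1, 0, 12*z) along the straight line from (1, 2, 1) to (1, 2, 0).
-6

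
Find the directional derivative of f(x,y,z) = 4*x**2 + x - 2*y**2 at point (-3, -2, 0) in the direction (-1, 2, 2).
13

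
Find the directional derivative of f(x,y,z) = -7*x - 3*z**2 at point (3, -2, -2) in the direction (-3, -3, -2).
-3*sqrt(22)/22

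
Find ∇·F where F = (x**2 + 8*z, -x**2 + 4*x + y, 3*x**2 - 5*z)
2*x - 4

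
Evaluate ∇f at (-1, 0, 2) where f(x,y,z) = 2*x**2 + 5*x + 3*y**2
(1, 0, 0)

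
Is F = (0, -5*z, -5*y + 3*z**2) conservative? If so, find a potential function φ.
Yes, F is conservative. φ = z*(-5*y + z**2)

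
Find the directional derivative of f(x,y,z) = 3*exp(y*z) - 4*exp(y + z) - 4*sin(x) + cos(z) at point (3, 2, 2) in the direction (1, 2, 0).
4*sqrt(5)*(-cos(3) + exp(4))/5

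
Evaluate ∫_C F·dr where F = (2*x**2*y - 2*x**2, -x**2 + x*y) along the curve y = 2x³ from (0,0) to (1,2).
18/35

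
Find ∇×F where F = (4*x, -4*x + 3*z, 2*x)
(-3, -2, -4)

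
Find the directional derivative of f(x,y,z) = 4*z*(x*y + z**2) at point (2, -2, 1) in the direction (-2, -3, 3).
-10*sqrt(22)/11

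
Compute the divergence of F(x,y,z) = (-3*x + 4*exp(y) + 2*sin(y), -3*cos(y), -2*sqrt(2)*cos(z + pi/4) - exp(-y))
3*sin(y) + 2*sqrt(2)*sin(z + pi/4) - 3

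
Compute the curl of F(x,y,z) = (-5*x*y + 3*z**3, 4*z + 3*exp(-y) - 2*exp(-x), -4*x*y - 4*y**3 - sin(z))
(-4*x - 12*y**2 - 4, 4*y + 9*z**2, 5*x + 2*exp(-x))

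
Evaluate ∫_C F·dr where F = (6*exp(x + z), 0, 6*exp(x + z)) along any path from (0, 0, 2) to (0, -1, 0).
6 - 6*exp(2)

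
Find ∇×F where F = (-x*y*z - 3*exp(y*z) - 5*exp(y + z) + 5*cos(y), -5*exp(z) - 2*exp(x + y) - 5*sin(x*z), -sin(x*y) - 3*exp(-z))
(-x*cos(x*y) + 5*x*cos(x*z) + 5*exp(z), -x*y - 3*y*exp(y*z) + y*cos(x*y) - 5*exp(y + z), x*z + 3*z*exp(y*z) - 5*z*cos(x*z) - 2*exp(x + y) + 5*exp(y + z) + 5*sin(y))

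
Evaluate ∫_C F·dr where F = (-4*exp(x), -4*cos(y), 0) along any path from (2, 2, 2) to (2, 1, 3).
-4*sin(1) + 4*sin(2)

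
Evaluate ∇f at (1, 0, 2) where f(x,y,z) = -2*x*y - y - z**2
(0, -3, -4)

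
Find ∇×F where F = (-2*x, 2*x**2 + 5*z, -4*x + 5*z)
(-5, 4, 4*x)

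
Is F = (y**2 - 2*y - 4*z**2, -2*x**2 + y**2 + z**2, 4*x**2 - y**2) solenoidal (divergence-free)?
No, ∇·F = 2*y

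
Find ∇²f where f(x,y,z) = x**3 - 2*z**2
6*x - 4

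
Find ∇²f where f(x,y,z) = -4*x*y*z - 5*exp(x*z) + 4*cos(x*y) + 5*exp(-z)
-5*x**2*exp(x*z) - 4*x**2*cos(x*y) - 4*y**2*cos(x*y) - 5*z**2*exp(x*z) + 5*exp(-z)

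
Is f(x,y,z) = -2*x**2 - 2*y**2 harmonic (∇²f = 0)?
No, ∇²f = -8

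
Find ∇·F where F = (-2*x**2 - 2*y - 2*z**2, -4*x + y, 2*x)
1 - 4*x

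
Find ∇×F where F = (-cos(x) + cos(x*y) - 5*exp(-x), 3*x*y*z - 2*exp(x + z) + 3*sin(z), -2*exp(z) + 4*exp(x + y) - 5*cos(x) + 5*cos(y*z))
(-3*x*y - 5*z*sin(y*z) + 4*exp(x + y) + 2*exp(x + z) - 3*cos(z), -4*exp(x + y) - 5*sin(x), x*sin(x*y) + 3*y*z - 2*exp(x + z))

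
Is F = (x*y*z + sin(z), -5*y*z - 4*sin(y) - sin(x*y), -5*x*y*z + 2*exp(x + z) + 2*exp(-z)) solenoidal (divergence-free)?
No, ∇·F = -5*x*y - x*cos(x*y) + y*z - 5*z + 2*exp(x + z) - 4*cos(y) - 2*exp(-z)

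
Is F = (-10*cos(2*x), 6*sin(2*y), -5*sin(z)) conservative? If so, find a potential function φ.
Yes, F is conservative. φ = -5*sin(2*x) - 3*cos(2*y) + 5*cos(z)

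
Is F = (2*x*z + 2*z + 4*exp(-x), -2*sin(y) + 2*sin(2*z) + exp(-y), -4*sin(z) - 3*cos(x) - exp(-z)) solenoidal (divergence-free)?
No, ∇·F = 2*z - 2*cos(y) - 4*cos(z) + exp(-z) - exp(-y) - 4*exp(-x)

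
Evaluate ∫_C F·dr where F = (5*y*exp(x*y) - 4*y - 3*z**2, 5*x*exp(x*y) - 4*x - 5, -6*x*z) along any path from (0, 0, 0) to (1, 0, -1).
-3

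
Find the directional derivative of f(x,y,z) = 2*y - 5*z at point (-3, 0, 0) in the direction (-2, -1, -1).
sqrt(6)/2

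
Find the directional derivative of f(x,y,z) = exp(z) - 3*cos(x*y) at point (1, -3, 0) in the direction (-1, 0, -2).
-sqrt(5)*(9*sin(3) + 2)/5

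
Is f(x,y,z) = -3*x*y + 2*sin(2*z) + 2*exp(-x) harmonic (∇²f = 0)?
No, ∇²f = -8*sin(2*z) + 2*exp(-x)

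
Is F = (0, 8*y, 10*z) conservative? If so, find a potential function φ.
Yes, F is conservative. φ = 4*y**2 + 5*z**2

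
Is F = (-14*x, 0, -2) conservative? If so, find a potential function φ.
Yes, F is conservative. φ = -7*x**2 - 2*z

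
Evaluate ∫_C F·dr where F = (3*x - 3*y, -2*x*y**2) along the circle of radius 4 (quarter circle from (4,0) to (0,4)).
-20*pi - 24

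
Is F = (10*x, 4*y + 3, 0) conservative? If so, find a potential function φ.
Yes, F is conservative. φ = 5*x**2 + 2*y**2 + 3*y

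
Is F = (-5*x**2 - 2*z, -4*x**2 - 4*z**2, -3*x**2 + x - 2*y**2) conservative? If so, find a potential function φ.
No, ∇×F = (-4*y + 8*z, 6*x - 3, -8*x) ≠ 0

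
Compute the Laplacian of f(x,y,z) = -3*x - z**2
-2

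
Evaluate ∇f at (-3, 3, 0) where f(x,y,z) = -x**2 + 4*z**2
(6, 0, 0)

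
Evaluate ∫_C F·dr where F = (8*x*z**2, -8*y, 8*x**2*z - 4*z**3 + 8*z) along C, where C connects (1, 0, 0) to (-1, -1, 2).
12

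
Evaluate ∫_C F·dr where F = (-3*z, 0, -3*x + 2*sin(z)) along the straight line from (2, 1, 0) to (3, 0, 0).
0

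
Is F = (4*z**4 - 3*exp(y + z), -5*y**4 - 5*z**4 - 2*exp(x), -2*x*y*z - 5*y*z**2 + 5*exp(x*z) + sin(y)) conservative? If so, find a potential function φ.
No, ∇×F = (-2*x*z + 20*z**3 - 5*z**2 + cos(y), 2*y*z + 16*z**3 - 5*z*exp(x*z) - 3*exp(y + z), -2*exp(x) + 3*exp(y + z)) ≠ 0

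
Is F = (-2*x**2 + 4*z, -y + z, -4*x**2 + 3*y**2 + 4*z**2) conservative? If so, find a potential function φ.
No, ∇×F = (6*y - 1, 8*x + 4, 0) ≠ 0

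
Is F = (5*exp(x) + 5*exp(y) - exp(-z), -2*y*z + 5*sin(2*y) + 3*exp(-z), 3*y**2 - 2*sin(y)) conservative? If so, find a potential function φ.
No, ∇×F = (8*y - 2*cos(y) + 3*exp(-z), exp(-z), -5*exp(y)) ≠ 0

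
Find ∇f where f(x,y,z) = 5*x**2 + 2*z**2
(10*x, 0, 4*z)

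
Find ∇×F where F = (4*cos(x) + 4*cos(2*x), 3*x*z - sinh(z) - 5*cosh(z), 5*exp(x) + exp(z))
(-3*x + 5*sinh(z) + cosh(z), -5*exp(x), 3*z)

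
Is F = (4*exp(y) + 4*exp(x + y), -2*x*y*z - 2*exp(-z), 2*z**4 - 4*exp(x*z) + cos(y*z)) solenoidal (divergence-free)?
No, ∇·F = -2*x*z - 4*x*exp(x*z) - y*sin(y*z) + 8*z**3 + 4*exp(x + y)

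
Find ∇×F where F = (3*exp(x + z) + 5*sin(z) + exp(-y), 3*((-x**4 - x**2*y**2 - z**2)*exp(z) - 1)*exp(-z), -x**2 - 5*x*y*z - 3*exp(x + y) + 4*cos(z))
(-5*x*z + 6*z - 3*exp(x + y) - 3*exp(-z), 2*x + 5*y*z + 3*exp(x + y) + 3*exp(x + z) + 5*cos(z), -12*x**3 - 6*x*y**2 + exp(-y))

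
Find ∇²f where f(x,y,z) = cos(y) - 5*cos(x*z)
5*x**2*cos(x*z) + 5*z**2*cos(x*z) - cos(y)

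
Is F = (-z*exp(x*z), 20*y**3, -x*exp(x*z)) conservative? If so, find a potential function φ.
Yes, F is conservative. φ = 5*y**4 - exp(x*z)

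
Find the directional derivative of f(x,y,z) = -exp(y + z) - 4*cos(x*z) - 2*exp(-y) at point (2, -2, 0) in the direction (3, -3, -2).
sqrt(22)*(5 - 6*exp(4))*exp(-2)/22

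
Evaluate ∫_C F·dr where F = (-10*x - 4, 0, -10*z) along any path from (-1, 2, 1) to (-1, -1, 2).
-15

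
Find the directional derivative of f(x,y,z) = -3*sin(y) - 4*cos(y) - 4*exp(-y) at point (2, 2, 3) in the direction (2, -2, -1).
-8*sin(2)/3 + 2*cos(2) - 8*exp(-2)/3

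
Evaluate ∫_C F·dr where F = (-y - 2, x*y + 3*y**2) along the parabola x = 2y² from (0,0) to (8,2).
-32/3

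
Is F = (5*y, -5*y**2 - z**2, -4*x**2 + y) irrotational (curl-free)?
No, ∇×F = (2*z + 1, 8*x, -5)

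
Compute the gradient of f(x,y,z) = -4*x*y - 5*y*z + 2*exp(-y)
(-4*y, -4*x - 5*z - 2*exp(-y), -5*y)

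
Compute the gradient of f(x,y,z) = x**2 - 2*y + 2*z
(2*x, -2, 2)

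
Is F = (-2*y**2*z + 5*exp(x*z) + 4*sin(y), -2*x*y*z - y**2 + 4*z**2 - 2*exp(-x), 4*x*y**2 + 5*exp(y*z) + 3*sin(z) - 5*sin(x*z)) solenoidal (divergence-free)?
No, ∇·F = -2*x*z - 5*x*cos(x*z) + 5*y*exp(y*z) - 2*y + 5*z*exp(x*z) + 3*cos(z)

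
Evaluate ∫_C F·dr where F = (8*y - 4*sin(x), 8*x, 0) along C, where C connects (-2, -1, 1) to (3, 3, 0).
4*cos(3) - 4*cos(2) + 56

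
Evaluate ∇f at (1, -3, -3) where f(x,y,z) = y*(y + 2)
(0, -4, 0)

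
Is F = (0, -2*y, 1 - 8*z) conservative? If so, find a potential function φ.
Yes, F is conservative. φ = -y**2 - 4*z**2 + z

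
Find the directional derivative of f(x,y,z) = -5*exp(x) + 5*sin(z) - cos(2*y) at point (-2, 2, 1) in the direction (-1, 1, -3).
sqrt(11)*((-15*cos(1) + 2*sin(4))*exp(2) + 5)*exp(-2)/11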